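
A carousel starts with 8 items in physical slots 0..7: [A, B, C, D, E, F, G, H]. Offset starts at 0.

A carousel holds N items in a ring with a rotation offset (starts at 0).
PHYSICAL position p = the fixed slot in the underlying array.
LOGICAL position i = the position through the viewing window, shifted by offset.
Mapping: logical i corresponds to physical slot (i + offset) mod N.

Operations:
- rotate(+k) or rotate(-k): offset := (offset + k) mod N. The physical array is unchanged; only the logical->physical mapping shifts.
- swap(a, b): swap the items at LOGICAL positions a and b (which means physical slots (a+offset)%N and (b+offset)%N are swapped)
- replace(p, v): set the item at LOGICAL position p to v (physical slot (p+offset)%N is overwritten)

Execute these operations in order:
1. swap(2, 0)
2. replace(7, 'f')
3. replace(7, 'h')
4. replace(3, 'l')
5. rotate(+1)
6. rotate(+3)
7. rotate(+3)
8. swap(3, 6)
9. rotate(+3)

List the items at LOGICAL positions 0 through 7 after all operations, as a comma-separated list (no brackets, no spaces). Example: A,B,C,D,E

After op 1 (swap(2, 0)): offset=0, physical=[C,B,A,D,E,F,G,H], logical=[C,B,A,D,E,F,G,H]
After op 2 (replace(7, 'f')): offset=0, physical=[C,B,A,D,E,F,G,f], logical=[C,B,A,D,E,F,G,f]
After op 3 (replace(7, 'h')): offset=0, physical=[C,B,A,D,E,F,G,h], logical=[C,B,A,D,E,F,G,h]
After op 4 (replace(3, 'l')): offset=0, physical=[C,B,A,l,E,F,G,h], logical=[C,B,A,l,E,F,G,h]
After op 5 (rotate(+1)): offset=1, physical=[C,B,A,l,E,F,G,h], logical=[B,A,l,E,F,G,h,C]
After op 6 (rotate(+3)): offset=4, physical=[C,B,A,l,E,F,G,h], logical=[E,F,G,h,C,B,A,l]
After op 7 (rotate(+3)): offset=7, physical=[C,B,A,l,E,F,G,h], logical=[h,C,B,A,l,E,F,G]
After op 8 (swap(3, 6)): offset=7, physical=[C,B,F,l,E,A,G,h], logical=[h,C,B,F,l,E,A,G]
After op 9 (rotate(+3)): offset=2, physical=[C,B,F,l,E,A,G,h], logical=[F,l,E,A,G,h,C,B]

Answer: F,l,E,A,G,h,C,B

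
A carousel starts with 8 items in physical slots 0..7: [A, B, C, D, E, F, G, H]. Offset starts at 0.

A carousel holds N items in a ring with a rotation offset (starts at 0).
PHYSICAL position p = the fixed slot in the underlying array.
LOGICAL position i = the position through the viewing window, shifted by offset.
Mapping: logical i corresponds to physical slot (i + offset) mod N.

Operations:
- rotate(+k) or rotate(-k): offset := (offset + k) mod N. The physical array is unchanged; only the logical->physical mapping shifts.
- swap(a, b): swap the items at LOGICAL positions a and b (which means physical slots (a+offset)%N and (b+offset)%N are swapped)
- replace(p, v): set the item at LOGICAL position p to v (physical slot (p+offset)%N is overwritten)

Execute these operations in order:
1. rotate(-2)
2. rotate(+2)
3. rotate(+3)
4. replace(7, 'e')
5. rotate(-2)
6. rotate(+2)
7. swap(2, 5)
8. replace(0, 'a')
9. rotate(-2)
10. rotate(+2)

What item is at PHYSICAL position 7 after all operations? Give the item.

After op 1 (rotate(-2)): offset=6, physical=[A,B,C,D,E,F,G,H], logical=[G,H,A,B,C,D,E,F]
After op 2 (rotate(+2)): offset=0, physical=[A,B,C,D,E,F,G,H], logical=[A,B,C,D,E,F,G,H]
After op 3 (rotate(+3)): offset=3, physical=[A,B,C,D,E,F,G,H], logical=[D,E,F,G,H,A,B,C]
After op 4 (replace(7, 'e')): offset=3, physical=[A,B,e,D,E,F,G,H], logical=[D,E,F,G,H,A,B,e]
After op 5 (rotate(-2)): offset=1, physical=[A,B,e,D,E,F,G,H], logical=[B,e,D,E,F,G,H,A]
After op 6 (rotate(+2)): offset=3, physical=[A,B,e,D,E,F,G,H], logical=[D,E,F,G,H,A,B,e]
After op 7 (swap(2, 5)): offset=3, physical=[F,B,e,D,E,A,G,H], logical=[D,E,A,G,H,F,B,e]
After op 8 (replace(0, 'a')): offset=3, physical=[F,B,e,a,E,A,G,H], logical=[a,E,A,G,H,F,B,e]
After op 9 (rotate(-2)): offset=1, physical=[F,B,e,a,E,A,G,H], logical=[B,e,a,E,A,G,H,F]
After op 10 (rotate(+2)): offset=3, physical=[F,B,e,a,E,A,G,H], logical=[a,E,A,G,H,F,B,e]

Answer: H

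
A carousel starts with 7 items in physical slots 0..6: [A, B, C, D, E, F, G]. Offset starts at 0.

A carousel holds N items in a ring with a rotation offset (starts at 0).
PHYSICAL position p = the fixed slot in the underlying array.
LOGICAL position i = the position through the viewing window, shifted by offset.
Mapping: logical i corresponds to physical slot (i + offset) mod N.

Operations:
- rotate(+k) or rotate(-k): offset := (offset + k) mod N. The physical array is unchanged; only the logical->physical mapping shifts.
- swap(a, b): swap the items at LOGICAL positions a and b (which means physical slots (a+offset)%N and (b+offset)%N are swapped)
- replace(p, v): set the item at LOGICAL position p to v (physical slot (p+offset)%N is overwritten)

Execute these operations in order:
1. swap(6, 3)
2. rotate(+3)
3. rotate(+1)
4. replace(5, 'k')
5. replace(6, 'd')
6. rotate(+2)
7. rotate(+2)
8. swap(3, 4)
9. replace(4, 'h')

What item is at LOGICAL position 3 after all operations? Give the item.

After op 1 (swap(6, 3)): offset=0, physical=[A,B,C,G,E,F,D], logical=[A,B,C,G,E,F,D]
After op 2 (rotate(+3)): offset=3, physical=[A,B,C,G,E,F,D], logical=[G,E,F,D,A,B,C]
After op 3 (rotate(+1)): offset=4, physical=[A,B,C,G,E,F,D], logical=[E,F,D,A,B,C,G]
After op 4 (replace(5, 'k')): offset=4, physical=[A,B,k,G,E,F,D], logical=[E,F,D,A,B,k,G]
After op 5 (replace(6, 'd')): offset=4, physical=[A,B,k,d,E,F,D], logical=[E,F,D,A,B,k,d]
After op 6 (rotate(+2)): offset=6, physical=[A,B,k,d,E,F,D], logical=[D,A,B,k,d,E,F]
After op 7 (rotate(+2)): offset=1, physical=[A,B,k,d,E,F,D], logical=[B,k,d,E,F,D,A]
After op 8 (swap(3, 4)): offset=1, physical=[A,B,k,d,F,E,D], logical=[B,k,d,F,E,D,A]
After op 9 (replace(4, 'h')): offset=1, physical=[A,B,k,d,F,h,D], logical=[B,k,d,F,h,D,A]

Answer: F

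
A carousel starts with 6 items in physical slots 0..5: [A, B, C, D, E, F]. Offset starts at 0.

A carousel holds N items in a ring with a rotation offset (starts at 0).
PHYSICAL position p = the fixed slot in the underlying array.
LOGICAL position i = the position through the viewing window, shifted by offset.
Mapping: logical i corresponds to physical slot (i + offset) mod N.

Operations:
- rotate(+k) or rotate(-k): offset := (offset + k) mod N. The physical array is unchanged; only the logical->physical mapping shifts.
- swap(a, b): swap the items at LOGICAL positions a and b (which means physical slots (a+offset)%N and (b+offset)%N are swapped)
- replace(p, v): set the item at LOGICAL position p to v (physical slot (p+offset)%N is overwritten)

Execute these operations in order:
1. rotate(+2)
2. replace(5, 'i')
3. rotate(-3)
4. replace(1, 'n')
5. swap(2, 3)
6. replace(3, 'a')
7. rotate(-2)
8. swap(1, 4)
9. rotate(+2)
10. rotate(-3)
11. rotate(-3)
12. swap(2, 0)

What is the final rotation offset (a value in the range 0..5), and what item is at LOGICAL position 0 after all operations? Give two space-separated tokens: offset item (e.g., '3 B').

Answer: 5 E

Derivation:
After op 1 (rotate(+2)): offset=2, physical=[A,B,C,D,E,F], logical=[C,D,E,F,A,B]
After op 2 (replace(5, 'i')): offset=2, physical=[A,i,C,D,E,F], logical=[C,D,E,F,A,i]
After op 3 (rotate(-3)): offset=5, physical=[A,i,C,D,E,F], logical=[F,A,i,C,D,E]
After op 4 (replace(1, 'n')): offset=5, physical=[n,i,C,D,E,F], logical=[F,n,i,C,D,E]
After op 5 (swap(2, 3)): offset=5, physical=[n,C,i,D,E,F], logical=[F,n,C,i,D,E]
After op 6 (replace(3, 'a')): offset=5, physical=[n,C,a,D,E,F], logical=[F,n,C,a,D,E]
After op 7 (rotate(-2)): offset=3, physical=[n,C,a,D,E,F], logical=[D,E,F,n,C,a]
After op 8 (swap(1, 4)): offset=3, physical=[n,E,a,D,C,F], logical=[D,C,F,n,E,a]
After op 9 (rotate(+2)): offset=5, physical=[n,E,a,D,C,F], logical=[F,n,E,a,D,C]
After op 10 (rotate(-3)): offset=2, physical=[n,E,a,D,C,F], logical=[a,D,C,F,n,E]
After op 11 (rotate(-3)): offset=5, physical=[n,E,a,D,C,F], logical=[F,n,E,a,D,C]
After op 12 (swap(2, 0)): offset=5, physical=[n,F,a,D,C,E], logical=[E,n,F,a,D,C]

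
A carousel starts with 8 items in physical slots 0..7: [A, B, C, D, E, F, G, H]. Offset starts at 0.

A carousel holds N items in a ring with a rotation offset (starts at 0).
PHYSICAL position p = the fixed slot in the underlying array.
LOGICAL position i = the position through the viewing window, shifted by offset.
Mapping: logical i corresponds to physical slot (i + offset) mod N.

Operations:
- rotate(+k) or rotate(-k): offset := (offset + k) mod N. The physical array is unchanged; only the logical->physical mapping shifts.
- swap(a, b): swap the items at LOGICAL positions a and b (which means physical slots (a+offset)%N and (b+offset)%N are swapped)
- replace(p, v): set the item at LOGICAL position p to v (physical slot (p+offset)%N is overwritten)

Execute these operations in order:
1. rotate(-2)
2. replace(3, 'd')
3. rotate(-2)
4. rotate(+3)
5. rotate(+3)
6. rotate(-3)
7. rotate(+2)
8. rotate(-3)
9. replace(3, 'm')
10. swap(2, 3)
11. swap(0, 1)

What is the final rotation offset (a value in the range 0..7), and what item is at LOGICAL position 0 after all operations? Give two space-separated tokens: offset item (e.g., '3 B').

After op 1 (rotate(-2)): offset=6, physical=[A,B,C,D,E,F,G,H], logical=[G,H,A,B,C,D,E,F]
After op 2 (replace(3, 'd')): offset=6, physical=[A,d,C,D,E,F,G,H], logical=[G,H,A,d,C,D,E,F]
After op 3 (rotate(-2)): offset=4, physical=[A,d,C,D,E,F,G,H], logical=[E,F,G,H,A,d,C,D]
After op 4 (rotate(+3)): offset=7, physical=[A,d,C,D,E,F,G,H], logical=[H,A,d,C,D,E,F,G]
After op 5 (rotate(+3)): offset=2, physical=[A,d,C,D,E,F,G,H], logical=[C,D,E,F,G,H,A,d]
After op 6 (rotate(-3)): offset=7, physical=[A,d,C,D,E,F,G,H], logical=[H,A,d,C,D,E,F,G]
After op 7 (rotate(+2)): offset=1, physical=[A,d,C,D,E,F,G,H], logical=[d,C,D,E,F,G,H,A]
After op 8 (rotate(-3)): offset=6, physical=[A,d,C,D,E,F,G,H], logical=[G,H,A,d,C,D,E,F]
After op 9 (replace(3, 'm')): offset=6, physical=[A,m,C,D,E,F,G,H], logical=[G,H,A,m,C,D,E,F]
After op 10 (swap(2, 3)): offset=6, physical=[m,A,C,D,E,F,G,H], logical=[G,H,m,A,C,D,E,F]
After op 11 (swap(0, 1)): offset=6, physical=[m,A,C,D,E,F,H,G], logical=[H,G,m,A,C,D,E,F]

Answer: 6 H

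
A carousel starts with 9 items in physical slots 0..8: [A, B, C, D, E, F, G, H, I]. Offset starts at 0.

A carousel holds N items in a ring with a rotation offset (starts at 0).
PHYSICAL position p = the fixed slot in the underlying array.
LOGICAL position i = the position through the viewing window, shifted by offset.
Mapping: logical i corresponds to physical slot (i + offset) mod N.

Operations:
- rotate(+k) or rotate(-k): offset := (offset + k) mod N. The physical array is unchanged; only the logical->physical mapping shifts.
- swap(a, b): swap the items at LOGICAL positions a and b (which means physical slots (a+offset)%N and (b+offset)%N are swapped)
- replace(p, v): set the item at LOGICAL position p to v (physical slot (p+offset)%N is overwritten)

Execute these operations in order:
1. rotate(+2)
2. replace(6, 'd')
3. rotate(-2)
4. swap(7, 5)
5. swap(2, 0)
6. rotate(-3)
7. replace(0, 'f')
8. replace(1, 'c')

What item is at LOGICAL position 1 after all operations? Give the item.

Answer: c

Derivation:
After op 1 (rotate(+2)): offset=2, physical=[A,B,C,D,E,F,G,H,I], logical=[C,D,E,F,G,H,I,A,B]
After op 2 (replace(6, 'd')): offset=2, physical=[A,B,C,D,E,F,G,H,d], logical=[C,D,E,F,G,H,d,A,B]
After op 3 (rotate(-2)): offset=0, physical=[A,B,C,D,E,F,G,H,d], logical=[A,B,C,D,E,F,G,H,d]
After op 4 (swap(7, 5)): offset=0, physical=[A,B,C,D,E,H,G,F,d], logical=[A,B,C,D,E,H,G,F,d]
After op 5 (swap(2, 0)): offset=0, physical=[C,B,A,D,E,H,G,F,d], logical=[C,B,A,D,E,H,G,F,d]
After op 6 (rotate(-3)): offset=6, physical=[C,B,A,D,E,H,G,F,d], logical=[G,F,d,C,B,A,D,E,H]
After op 7 (replace(0, 'f')): offset=6, physical=[C,B,A,D,E,H,f,F,d], logical=[f,F,d,C,B,A,D,E,H]
After op 8 (replace(1, 'c')): offset=6, physical=[C,B,A,D,E,H,f,c,d], logical=[f,c,d,C,B,A,D,E,H]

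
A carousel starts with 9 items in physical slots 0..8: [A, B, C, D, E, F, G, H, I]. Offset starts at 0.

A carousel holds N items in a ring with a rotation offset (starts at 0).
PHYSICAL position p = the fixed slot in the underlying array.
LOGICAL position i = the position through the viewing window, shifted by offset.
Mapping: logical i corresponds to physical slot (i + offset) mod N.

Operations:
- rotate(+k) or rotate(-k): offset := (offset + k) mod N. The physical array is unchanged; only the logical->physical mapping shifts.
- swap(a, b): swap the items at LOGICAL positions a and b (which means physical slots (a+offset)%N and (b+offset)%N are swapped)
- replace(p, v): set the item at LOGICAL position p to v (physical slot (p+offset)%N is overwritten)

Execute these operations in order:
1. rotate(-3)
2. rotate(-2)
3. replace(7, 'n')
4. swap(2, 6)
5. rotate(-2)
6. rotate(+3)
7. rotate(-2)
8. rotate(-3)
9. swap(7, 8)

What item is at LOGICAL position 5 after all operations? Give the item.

After op 1 (rotate(-3)): offset=6, physical=[A,B,C,D,E,F,G,H,I], logical=[G,H,I,A,B,C,D,E,F]
After op 2 (rotate(-2)): offset=4, physical=[A,B,C,D,E,F,G,H,I], logical=[E,F,G,H,I,A,B,C,D]
After op 3 (replace(7, 'n')): offset=4, physical=[A,B,n,D,E,F,G,H,I], logical=[E,F,G,H,I,A,B,n,D]
After op 4 (swap(2, 6)): offset=4, physical=[A,G,n,D,E,F,B,H,I], logical=[E,F,B,H,I,A,G,n,D]
After op 5 (rotate(-2)): offset=2, physical=[A,G,n,D,E,F,B,H,I], logical=[n,D,E,F,B,H,I,A,G]
After op 6 (rotate(+3)): offset=5, physical=[A,G,n,D,E,F,B,H,I], logical=[F,B,H,I,A,G,n,D,E]
After op 7 (rotate(-2)): offset=3, physical=[A,G,n,D,E,F,B,H,I], logical=[D,E,F,B,H,I,A,G,n]
After op 8 (rotate(-3)): offset=0, physical=[A,G,n,D,E,F,B,H,I], logical=[A,G,n,D,E,F,B,H,I]
After op 9 (swap(7, 8)): offset=0, physical=[A,G,n,D,E,F,B,I,H], logical=[A,G,n,D,E,F,B,I,H]

Answer: F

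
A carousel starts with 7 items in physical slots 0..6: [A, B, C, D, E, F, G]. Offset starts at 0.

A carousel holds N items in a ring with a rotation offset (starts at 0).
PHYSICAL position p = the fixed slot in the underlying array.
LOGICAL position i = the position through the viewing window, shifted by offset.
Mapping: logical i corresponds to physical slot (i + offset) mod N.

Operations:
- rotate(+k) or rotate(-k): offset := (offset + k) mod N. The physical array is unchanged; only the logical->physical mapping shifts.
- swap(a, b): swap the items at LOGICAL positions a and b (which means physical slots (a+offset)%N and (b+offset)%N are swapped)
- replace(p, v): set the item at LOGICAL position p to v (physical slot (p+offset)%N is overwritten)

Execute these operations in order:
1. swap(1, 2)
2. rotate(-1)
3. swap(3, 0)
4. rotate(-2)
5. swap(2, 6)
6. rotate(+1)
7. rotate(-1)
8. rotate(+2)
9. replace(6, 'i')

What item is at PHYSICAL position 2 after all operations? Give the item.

Answer: G

Derivation:
After op 1 (swap(1, 2)): offset=0, physical=[A,C,B,D,E,F,G], logical=[A,C,B,D,E,F,G]
After op 2 (rotate(-1)): offset=6, physical=[A,C,B,D,E,F,G], logical=[G,A,C,B,D,E,F]
After op 3 (swap(3, 0)): offset=6, physical=[A,C,G,D,E,F,B], logical=[B,A,C,G,D,E,F]
After op 4 (rotate(-2)): offset=4, physical=[A,C,G,D,E,F,B], logical=[E,F,B,A,C,G,D]
After op 5 (swap(2, 6)): offset=4, physical=[A,C,G,B,E,F,D], logical=[E,F,D,A,C,G,B]
After op 6 (rotate(+1)): offset=5, physical=[A,C,G,B,E,F,D], logical=[F,D,A,C,G,B,E]
After op 7 (rotate(-1)): offset=4, physical=[A,C,G,B,E,F,D], logical=[E,F,D,A,C,G,B]
After op 8 (rotate(+2)): offset=6, physical=[A,C,G,B,E,F,D], logical=[D,A,C,G,B,E,F]
After op 9 (replace(6, 'i')): offset=6, physical=[A,C,G,B,E,i,D], logical=[D,A,C,G,B,E,i]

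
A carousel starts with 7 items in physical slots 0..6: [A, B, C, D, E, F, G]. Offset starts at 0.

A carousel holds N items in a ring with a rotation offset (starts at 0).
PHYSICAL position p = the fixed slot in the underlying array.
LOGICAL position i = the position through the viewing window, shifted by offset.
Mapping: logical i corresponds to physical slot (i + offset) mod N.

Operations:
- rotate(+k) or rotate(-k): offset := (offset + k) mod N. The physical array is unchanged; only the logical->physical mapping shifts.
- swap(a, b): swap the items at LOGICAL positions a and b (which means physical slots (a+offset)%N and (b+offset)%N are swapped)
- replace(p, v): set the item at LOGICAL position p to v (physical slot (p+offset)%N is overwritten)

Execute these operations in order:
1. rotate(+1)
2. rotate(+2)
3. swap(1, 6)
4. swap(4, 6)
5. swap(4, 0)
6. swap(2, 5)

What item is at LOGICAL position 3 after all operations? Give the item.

After op 1 (rotate(+1)): offset=1, physical=[A,B,C,D,E,F,G], logical=[B,C,D,E,F,G,A]
After op 2 (rotate(+2)): offset=3, physical=[A,B,C,D,E,F,G], logical=[D,E,F,G,A,B,C]
After op 3 (swap(1, 6)): offset=3, physical=[A,B,E,D,C,F,G], logical=[D,C,F,G,A,B,E]
After op 4 (swap(4, 6)): offset=3, physical=[E,B,A,D,C,F,G], logical=[D,C,F,G,E,B,A]
After op 5 (swap(4, 0)): offset=3, physical=[D,B,A,E,C,F,G], logical=[E,C,F,G,D,B,A]
After op 6 (swap(2, 5)): offset=3, physical=[D,F,A,E,C,B,G], logical=[E,C,B,G,D,F,A]

Answer: G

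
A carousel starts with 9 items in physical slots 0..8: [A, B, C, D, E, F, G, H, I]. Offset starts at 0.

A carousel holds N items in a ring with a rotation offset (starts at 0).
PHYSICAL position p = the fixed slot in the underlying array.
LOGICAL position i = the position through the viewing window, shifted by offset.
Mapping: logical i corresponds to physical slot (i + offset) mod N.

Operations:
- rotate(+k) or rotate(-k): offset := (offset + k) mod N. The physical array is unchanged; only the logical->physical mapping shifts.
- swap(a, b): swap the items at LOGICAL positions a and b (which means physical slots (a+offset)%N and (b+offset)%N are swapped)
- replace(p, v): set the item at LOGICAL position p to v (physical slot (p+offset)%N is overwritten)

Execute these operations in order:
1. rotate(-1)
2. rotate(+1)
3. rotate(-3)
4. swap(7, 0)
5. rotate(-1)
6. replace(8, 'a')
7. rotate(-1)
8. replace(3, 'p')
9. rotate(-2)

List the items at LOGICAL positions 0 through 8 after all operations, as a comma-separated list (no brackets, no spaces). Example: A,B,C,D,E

Answer: C,D,a,F,E,p,I,A,B

Derivation:
After op 1 (rotate(-1)): offset=8, physical=[A,B,C,D,E,F,G,H,I], logical=[I,A,B,C,D,E,F,G,H]
After op 2 (rotate(+1)): offset=0, physical=[A,B,C,D,E,F,G,H,I], logical=[A,B,C,D,E,F,G,H,I]
After op 3 (rotate(-3)): offset=6, physical=[A,B,C,D,E,F,G,H,I], logical=[G,H,I,A,B,C,D,E,F]
After op 4 (swap(7, 0)): offset=6, physical=[A,B,C,D,G,F,E,H,I], logical=[E,H,I,A,B,C,D,G,F]
After op 5 (rotate(-1)): offset=5, physical=[A,B,C,D,G,F,E,H,I], logical=[F,E,H,I,A,B,C,D,G]
After op 6 (replace(8, 'a')): offset=5, physical=[A,B,C,D,a,F,E,H,I], logical=[F,E,H,I,A,B,C,D,a]
After op 7 (rotate(-1)): offset=4, physical=[A,B,C,D,a,F,E,H,I], logical=[a,F,E,H,I,A,B,C,D]
After op 8 (replace(3, 'p')): offset=4, physical=[A,B,C,D,a,F,E,p,I], logical=[a,F,E,p,I,A,B,C,D]
After op 9 (rotate(-2)): offset=2, physical=[A,B,C,D,a,F,E,p,I], logical=[C,D,a,F,E,p,I,A,B]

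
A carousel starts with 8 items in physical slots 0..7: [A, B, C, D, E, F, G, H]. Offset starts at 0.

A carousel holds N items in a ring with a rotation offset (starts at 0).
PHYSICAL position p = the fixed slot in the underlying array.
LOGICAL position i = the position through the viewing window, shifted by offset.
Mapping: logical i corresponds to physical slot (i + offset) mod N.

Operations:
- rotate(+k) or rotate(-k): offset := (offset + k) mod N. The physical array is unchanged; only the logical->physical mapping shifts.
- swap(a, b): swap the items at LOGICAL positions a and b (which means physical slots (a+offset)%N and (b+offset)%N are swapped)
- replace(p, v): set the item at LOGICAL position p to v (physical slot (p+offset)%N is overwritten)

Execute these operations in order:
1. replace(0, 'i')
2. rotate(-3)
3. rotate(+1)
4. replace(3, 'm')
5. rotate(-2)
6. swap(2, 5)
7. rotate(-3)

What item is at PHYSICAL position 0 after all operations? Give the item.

After op 1 (replace(0, 'i')): offset=0, physical=[i,B,C,D,E,F,G,H], logical=[i,B,C,D,E,F,G,H]
After op 2 (rotate(-3)): offset=5, physical=[i,B,C,D,E,F,G,H], logical=[F,G,H,i,B,C,D,E]
After op 3 (rotate(+1)): offset=6, physical=[i,B,C,D,E,F,G,H], logical=[G,H,i,B,C,D,E,F]
After op 4 (replace(3, 'm')): offset=6, physical=[i,m,C,D,E,F,G,H], logical=[G,H,i,m,C,D,E,F]
After op 5 (rotate(-2)): offset=4, physical=[i,m,C,D,E,F,G,H], logical=[E,F,G,H,i,m,C,D]
After op 6 (swap(2, 5)): offset=4, physical=[i,G,C,D,E,F,m,H], logical=[E,F,m,H,i,G,C,D]
After op 7 (rotate(-3)): offset=1, physical=[i,G,C,D,E,F,m,H], logical=[G,C,D,E,F,m,H,i]

Answer: i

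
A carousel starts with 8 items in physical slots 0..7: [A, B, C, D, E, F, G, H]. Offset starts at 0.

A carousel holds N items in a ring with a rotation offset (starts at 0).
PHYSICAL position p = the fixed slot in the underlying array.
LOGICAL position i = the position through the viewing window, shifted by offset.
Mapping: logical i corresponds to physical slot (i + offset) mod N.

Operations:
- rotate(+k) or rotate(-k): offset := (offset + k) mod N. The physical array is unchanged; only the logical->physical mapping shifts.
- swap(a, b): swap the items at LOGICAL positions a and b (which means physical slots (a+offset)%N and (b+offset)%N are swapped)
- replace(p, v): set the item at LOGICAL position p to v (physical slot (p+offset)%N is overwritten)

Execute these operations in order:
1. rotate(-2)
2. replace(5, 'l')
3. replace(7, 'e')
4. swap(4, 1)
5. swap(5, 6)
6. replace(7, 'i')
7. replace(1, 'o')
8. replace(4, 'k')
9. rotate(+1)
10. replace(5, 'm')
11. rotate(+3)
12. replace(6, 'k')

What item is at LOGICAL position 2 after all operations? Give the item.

Answer: m

Derivation:
After op 1 (rotate(-2)): offset=6, physical=[A,B,C,D,E,F,G,H], logical=[G,H,A,B,C,D,E,F]
After op 2 (replace(5, 'l')): offset=6, physical=[A,B,C,l,E,F,G,H], logical=[G,H,A,B,C,l,E,F]
After op 3 (replace(7, 'e')): offset=6, physical=[A,B,C,l,E,e,G,H], logical=[G,H,A,B,C,l,E,e]
After op 4 (swap(4, 1)): offset=6, physical=[A,B,H,l,E,e,G,C], logical=[G,C,A,B,H,l,E,e]
After op 5 (swap(5, 6)): offset=6, physical=[A,B,H,E,l,e,G,C], logical=[G,C,A,B,H,E,l,e]
After op 6 (replace(7, 'i')): offset=6, physical=[A,B,H,E,l,i,G,C], logical=[G,C,A,B,H,E,l,i]
After op 7 (replace(1, 'o')): offset=6, physical=[A,B,H,E,l,i,G,o], logical=[G,o,A,B,H,E,l,i]
After op 8 (replace(4, 'k')): offset=6, physical=[A,B,k,E,l,i,G,o], logical=[G,o,A,B,k,E,l,i]
After op 9 (rotate(+1)): offset=7, physical=[A,B,k,E,l,i,G,o], logical=[o,A,B,k,E,l,i,G]
After op 10 (replace(5, 'm')): offset=7, physical=[A,B,k,E,m,i,G,o], logical=[o,A,B,k,E,m,i,G]
After op 11 (rotate(+3)): offset=2, physical=[A,B,k,E,m,i,G,o], logical=[k,E,m,i,G,o,A,B]
After op 12 (replace(6, 'k')): offset=2, physical=[k,B,k,E,m,i,G,o], logical=[k,E,m,i,G,o,k,B]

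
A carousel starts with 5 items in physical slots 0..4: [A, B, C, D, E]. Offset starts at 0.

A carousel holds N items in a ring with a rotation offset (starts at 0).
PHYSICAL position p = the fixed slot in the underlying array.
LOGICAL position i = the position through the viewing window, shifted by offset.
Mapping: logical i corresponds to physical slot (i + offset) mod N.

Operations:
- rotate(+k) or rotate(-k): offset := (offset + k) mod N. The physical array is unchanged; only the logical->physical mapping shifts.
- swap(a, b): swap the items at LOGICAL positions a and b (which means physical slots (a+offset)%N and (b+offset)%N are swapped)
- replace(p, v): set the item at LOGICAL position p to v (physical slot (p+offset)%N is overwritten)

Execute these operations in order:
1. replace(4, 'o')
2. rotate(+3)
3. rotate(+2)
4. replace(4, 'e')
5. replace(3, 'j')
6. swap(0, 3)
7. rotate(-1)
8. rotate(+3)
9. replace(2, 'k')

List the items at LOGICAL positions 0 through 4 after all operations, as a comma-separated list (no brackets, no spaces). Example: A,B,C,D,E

After op 1 (replace(4, 'o')): offset=0, physical=[A,B,C,D,o], logical=[A,B,C,D,o]
After op 2 (rotate(+3)): offset=3, physical=[A,B,C,D,o], logical=[D,o,A,B,C]
After op 3 (rotate(+2)): offset=0, physical=[A,B,C,D,o], logical=[A,B,C,D,o]
After op 4 (replace(4, 'e')): offset=0, physical=[A,B,C,D,e], logical=[A,B,C,D,e]
After op 5 (replace(3, 'j')): offset=0, physical=[A,B,C,j,e], logical=[A,B,C,j,e]
After op 6 (swap(0, 3)): offset=0, physical=[j,B,C,A,e], logical=[j,B,C,A,e]
After op 7 (rotate(-1)): offset=4, physical=[j,B,C,A,e], logical=[e,j,B,C,A]
After op 8 (rotate(+3)): offset=2, physical=[j,B,C,A,e], logical=[C,A,e,j,B]
After op 9 (replace(2, 'k')): offset=2, physical=[j,B,C,A,k], logical=[C,A,k,j,B]

Answer: C,A,k,j,B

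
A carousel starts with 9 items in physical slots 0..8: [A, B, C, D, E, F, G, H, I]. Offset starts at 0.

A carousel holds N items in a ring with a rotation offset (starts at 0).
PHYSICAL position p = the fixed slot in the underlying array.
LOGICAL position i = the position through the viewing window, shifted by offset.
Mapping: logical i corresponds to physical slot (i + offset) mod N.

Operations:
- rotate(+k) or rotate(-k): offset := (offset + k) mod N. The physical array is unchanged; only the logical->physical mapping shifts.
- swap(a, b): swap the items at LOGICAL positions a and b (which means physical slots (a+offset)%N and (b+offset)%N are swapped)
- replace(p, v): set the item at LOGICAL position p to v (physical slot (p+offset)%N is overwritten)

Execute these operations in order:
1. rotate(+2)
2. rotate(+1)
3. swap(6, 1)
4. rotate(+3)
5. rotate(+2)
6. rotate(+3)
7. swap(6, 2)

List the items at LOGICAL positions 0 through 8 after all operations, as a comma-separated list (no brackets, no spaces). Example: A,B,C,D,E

After op 1 (rotate(+2)): offset=2, physical=[A,B,C,D,E,F,G,H,I], logical=[C,D,E,F,G,H,I,A,B]
After op 2 (rotate(+1)): offset=3, physical=[A,B,C,D,E,F,G,H,I], logical=[D,E,F,G,H,I,A,B,C]
After op 3 (swap(6, 1)): offset=3, physical=[E,B,C,D,A,F,G,H,I], logical=[D,A,F,G,H,I,E,B,C]
After op 4 (rotate(+3)): offset=6, physical=[E,B,C,D,A,F,G,H,I], logical=[G,H,I,E,B,C,D,A,F]
After op 5 (rotate(+2)): offset=8, physical=[E,B,C,D,A,F,G,H,I], logical=[I,E,B,C,D,A,F,G,H]
After op 6 (rotate(+3)): offset=2, physical=[E,B,C,D,A,F,G,H,I], logical=[C,D,A,F,G,H,I,E,B]
After op 7 (swap(6, 2)): offset=2, physical=[E,B,C,D,I,F,G,H,A], logical=[C,D,I,F,G,H,A,E,B]

Answer: C,D,I,F,G,H,A,E,B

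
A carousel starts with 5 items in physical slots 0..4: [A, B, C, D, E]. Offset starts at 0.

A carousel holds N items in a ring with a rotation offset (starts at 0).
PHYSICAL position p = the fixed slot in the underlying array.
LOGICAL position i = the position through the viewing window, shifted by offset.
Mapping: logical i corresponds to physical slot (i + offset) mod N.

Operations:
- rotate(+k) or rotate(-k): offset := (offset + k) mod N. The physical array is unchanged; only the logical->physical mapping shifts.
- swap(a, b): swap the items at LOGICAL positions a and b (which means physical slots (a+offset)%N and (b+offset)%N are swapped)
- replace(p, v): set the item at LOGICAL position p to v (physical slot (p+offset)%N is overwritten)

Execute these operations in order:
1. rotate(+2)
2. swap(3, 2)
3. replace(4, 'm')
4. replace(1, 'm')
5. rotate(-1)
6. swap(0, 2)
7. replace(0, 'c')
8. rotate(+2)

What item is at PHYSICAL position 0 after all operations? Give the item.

Answer: E

Derivation:
After op 1 (rotate(+2)): offset=2, physical=[A,B,C,D,E], logical=[C,D,E,A,B]
After op 2 (swap(3, 2)): offset=2, physical=[E,B,C,D,A], logical=[C,D,A,E,B]
After op 3 (replace(4, 'm')): offset=2, physical=[E,m,C,D,A], logical=[C,D,A,E,m]
After op 4 (replace(1, 'm')): offset=2, physical=[E,m,C,m,A], logical=[C,m,A,E,m]
After op 5 (rotate(-1)): offset=1, physical=[E,m,C,m,A], logical=[m,C,m,A,E]
After op 6 (swap(0, 2)): offset=1, physical=[E,m,C,m,A], logical=[m,C,m,A,E]
After op 7 (replace(0, 'c')): offset=1, physical=[E,c,C,m,A], logical=[c,C,m,A,E]
After op 8 (rotate(+2)): offset=3, physical=[E,c,C,m,A], logical=[m,A,E,c,C]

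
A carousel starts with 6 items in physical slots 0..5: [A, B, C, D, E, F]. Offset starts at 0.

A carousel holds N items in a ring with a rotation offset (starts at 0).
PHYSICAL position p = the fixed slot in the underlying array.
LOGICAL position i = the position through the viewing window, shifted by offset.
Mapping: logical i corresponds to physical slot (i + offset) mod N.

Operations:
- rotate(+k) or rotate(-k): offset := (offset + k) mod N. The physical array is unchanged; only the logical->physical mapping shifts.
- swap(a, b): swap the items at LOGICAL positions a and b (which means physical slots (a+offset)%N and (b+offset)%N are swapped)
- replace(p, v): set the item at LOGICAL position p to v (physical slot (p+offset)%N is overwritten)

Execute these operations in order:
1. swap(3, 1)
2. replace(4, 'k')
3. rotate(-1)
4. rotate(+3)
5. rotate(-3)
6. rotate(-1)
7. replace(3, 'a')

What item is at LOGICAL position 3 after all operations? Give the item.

After op 1 (swap(3, 1)): offset=0, physical=[A,D,C,B,E,F], logical=[A,D,C,B,E,F]
After op 2 (replace(4, 'k')): offset=0, physical=[A,D,C,B,k,F], logical=[A,D,C,B,k,F]
After op 3 (rotate(-1)): offset=5, physical=[A,D,C,B,k,F], logical=[F,A,D,C,B,k]
After op 4 (rotate(+3)): offset=2, physical=[A,D,C,B,k,F], logical=[C,B,k,F,A,D]
After op 5 (rotate(-3)): offset=5, physical=[A,D,C,B,k,F], logical=[F,A,D,C,B,k]
After op 6 (rotate(-1)): offset=4, physical=[A,D,C,B,k,F], logical=[k,F,A,D,C,B]
After op 7 (replace(3, 'a')): offset=4, physical=[A,a,C,B,k,F], logical=[k,F,A,a,C,B]

Answer: a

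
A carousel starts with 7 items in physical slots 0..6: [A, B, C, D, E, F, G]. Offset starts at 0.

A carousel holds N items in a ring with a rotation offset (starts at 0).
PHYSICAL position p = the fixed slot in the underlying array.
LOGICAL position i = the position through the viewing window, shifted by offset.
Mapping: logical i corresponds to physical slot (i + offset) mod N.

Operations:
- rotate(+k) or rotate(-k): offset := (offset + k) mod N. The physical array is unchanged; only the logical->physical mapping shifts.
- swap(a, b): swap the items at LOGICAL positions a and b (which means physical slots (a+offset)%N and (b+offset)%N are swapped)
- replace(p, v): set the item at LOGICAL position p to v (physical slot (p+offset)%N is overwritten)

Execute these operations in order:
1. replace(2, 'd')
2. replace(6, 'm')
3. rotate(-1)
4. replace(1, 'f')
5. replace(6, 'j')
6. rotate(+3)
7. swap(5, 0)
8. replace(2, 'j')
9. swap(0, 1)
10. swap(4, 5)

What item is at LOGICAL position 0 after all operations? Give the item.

Answer: D

Derivation:
After op 1 (replace(2, 'd')): offset=0, physical=[A,B,d,D,E,F,G], logical=[A,B,d,D,E,F,G]
After op 2 (replace(6, 'm')): offset=0, physical=[A,B,d,D,E,F,m], logical=[A,B,d,D,E,F,m]
After op 3 (rotate(-1)): offset=6, physical=[A,B,d,D,E,F,m], logical=[m,A,B,d,D,E,F]
After op 4 (replace(1, 'f')): offset=6, physical=[f,B,d,D,E,F,m], logical=[m,f,B,d,D,E,F]
After op 5 (replace(6, 'j')): offset=6, physical=[f,B,d,D,E,j,m], logical=[m,f,B,d,D,E,j]
After op 6 (rotate(+3)): offset=2, physical=[f,B,d,D,E,j,m], logical=[d,D,E,j,m,f,B]
After op 7 (swap(5, 0)): offset=2, physical=[d,B,f,D,E,j,m], logical=[f,D,E,j,m,d,B]
After op 8 (replace(2, 'j')): offset=2, physical=[d,B,f,D,j,j,m], logical=[f,D,j,j,m,d,B]
After op 9 (swap(0, 1)): offset=2, physical=[d,B,D,f,j,j,m], logical=[D,f,j,j,m,d,B]
After op 10 (swap(4, 5)): offset=2, physical=[m,B,D,f,j,j,d], logical=[D,f,j,j,d,m,B]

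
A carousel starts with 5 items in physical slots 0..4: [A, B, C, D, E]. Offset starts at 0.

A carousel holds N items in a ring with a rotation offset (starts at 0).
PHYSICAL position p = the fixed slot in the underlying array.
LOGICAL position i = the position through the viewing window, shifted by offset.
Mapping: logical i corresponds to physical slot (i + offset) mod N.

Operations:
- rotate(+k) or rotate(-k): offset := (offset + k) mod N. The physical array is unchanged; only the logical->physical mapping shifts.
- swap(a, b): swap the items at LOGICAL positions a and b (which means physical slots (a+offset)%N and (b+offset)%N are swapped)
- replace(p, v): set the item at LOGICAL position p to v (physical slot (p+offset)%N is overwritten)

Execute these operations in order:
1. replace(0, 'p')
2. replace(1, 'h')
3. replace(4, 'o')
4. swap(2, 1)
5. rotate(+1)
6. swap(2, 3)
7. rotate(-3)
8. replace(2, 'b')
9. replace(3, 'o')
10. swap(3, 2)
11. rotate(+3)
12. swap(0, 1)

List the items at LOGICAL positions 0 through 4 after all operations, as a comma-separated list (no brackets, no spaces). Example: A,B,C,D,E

After op 1 (replace(0, 'p')): offset=0, physical=[p,B,C,D,E], logical=[p,B,C,D,E]
After op 2 (replace(1, 'h')): offset=0, physical=[p,h,C,D,E], logical=[p,h,C,D,E]
After op 3 (replace(4, 'o')): offset=0, physical=[p,h,C,D,o], logical=[p,h,C,D,o]
After op 4 (swap(2, 1)): offset=0, physical=[p,C,h,D,o], logical=[p,C,h,D,o]
After op 5 (rotate(+1)): offset=1, physical=[p,C,h,D,o], logical=[C,h,D,o,p]
After op 6 (swap(2, 3)): offset=1, physical=[p,C,h,o,D], logical=[C,h,o,D,p]
After op 7 (rotate(-3)): offset=3, physical=[p,C,h,o,D], logical=[o,D,p,C,h]
After op 8 (replace(2, 'b')): offset=3, physical=[b,C,h,o,D], logical=[o,D,b,C,h]
After op 9 (replace(3, 'o')): offset=3, physical=[b,o,h,o,D], logical=[o,D,b,o,h]
After op 10 (swap(3, 2)): offset=3, physical=[o,b,h,o,D], logical=[o,D,o,b,h]
After op 11 (rotate(+3)): offset=1, physical=[o,b,h,o,D], logical=[b,h,o,D,o]
After op 12 (swap(0, 1)): offset=1, physical=[o,h,b,o,D], logical=[h,b,o,D,o]

Answer: h,b,o,D,o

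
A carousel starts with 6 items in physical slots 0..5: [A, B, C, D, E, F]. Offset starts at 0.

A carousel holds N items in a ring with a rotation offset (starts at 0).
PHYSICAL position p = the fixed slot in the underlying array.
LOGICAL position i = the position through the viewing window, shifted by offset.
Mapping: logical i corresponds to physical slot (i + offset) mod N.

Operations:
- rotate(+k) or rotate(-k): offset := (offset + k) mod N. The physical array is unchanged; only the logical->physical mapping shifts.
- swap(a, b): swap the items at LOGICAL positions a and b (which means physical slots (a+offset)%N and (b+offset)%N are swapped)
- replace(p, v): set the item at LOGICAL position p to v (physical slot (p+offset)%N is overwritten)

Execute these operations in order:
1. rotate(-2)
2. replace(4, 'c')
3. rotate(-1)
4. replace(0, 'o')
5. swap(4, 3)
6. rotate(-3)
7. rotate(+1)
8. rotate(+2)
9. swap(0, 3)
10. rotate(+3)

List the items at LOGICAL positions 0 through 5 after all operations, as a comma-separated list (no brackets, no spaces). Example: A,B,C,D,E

After op 1 (rotate(-2)): offset=4, physical=[A,B,C,D,E,F], logical=[E,F,A,B,C,D]
After op 2 (replace(4, 'c')): offset=4, physical=[A,B,c,D,E,F], logical=[E,F,A,B,c,D]
After op 3 (rotate(-1)): offset=3, physical=[A,B,c,D,E,F], logical=[D,E,F,A,B,c]
After op 4 (replace(0, 'o')): offset=3, physical=[A,B,c,o,E,F], logical=[o,E,F,A,B,c]
After op 5 (swap(4, 3)): offset=3, physical=[B,A,c,o,E,F], logical=[o,E,F,B,A,c]
After op 6 (rotate(-3)): offset=0, physical=[B,A,c,o,E,F], logical=[B,A,c,o,E,F]
After op 7 (rotate(+1)): offset=1, physical=[B,A,c,o,E,F], logical=[A,c,o,E,F,B]
After op 8 (rotate(+2)): offset=3, physical=[B,A,c,o,E,F], logical=[o,E,F,B,A,c]
After op 9 (swap(0, 3)): offset=3, physical=[o,A,c,B,E,F], logical=[B,E,F,o,A,c]
After op 10 (rotate(+3)): offset=0, physical=[o,A,c,B,E,F], logical=[o,A,c,B,E,F]

Answer: o,A,c,B,E,F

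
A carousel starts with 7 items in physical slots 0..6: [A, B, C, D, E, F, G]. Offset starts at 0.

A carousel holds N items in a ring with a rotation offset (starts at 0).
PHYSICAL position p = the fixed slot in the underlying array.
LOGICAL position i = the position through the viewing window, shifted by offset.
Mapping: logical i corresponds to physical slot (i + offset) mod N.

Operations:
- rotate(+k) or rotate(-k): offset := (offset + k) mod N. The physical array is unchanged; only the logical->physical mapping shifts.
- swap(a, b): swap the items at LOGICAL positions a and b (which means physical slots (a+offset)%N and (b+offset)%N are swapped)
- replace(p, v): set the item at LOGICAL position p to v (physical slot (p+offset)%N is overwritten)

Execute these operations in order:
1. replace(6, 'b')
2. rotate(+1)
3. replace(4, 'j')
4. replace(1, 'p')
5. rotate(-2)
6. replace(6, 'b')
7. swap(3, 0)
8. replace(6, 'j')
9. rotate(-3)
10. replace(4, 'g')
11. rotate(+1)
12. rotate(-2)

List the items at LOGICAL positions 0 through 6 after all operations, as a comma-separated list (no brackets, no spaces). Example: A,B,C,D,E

Answer: b,D,E,j,p,g,B

Derivation:
After op 1 (replace(6, 'b')): offset=0, physical=[A,B,C,D,E,F,b], logical=[A,B,C,D,E,F,b]
After op 2 (rotate(+1)): offset=1, physical=[A,B,C,D,E,F,b], logical=[B,C,D,E,F,b,A]
After op 3 (replace(4, 'j')): offset=1, physical=[A,B,C,D,E,j,b], logical=[B,C,D,E,j,b,A]
After op 4 (replace(1, 'p')): offset=1, physical=[A,B,p,D,E,j,b], logical=[B,p,D,E,j,b,A]
After op 5 (rotate(-2)): offset=6, physical=[A,B,p,D,E,j,b], logical=[b,A,B,p,D,E,j]
After op 6 (replace(6, 'b')): offset=6, physical=[A,B,p,D,E,b,b], logical=[b,A,B,p,D,E,b]
After op 7 (swap(3, 0)): offset=6, physical=[A,B,b,D,E,b,p], logical=[p,A,B,b,D,E,b]
After op 8 (replace(6, 'j')): offset=6, physical=[A,B,b,D,E,j,p], logical=[p,A,B,b,D,E,j]
After op 9 (rotate(-3)): offset=3, physical=[A,B,b,D,E,j,p], logical=[D,E,j,p,A,B,b]
After op 10 (replace(4, 'g')): offset=3, physical=[g,B,b,D,E,j,p], logical=[D,E,j,p,g,B,b]
After op 11 (rotate(+1)): offset=4, physical=[g,B,b,D,E,j,p], logical=[E,j,p,g,B,b,D]
After op 12 (rotate(-2)): offset=2, physical=[g,B,b,D,E,j,p], logical=[b,D,E,j,p,g,B]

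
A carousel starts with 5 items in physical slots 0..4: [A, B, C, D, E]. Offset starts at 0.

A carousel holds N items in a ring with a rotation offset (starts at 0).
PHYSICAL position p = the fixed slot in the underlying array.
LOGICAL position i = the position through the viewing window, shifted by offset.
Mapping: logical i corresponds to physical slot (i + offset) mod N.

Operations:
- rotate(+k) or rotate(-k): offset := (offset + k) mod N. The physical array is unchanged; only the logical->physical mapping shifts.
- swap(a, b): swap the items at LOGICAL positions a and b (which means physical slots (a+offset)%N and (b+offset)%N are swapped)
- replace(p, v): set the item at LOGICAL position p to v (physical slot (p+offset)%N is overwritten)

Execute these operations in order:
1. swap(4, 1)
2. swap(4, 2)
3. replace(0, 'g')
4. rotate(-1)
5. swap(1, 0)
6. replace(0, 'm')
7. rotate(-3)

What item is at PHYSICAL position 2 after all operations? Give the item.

Answer: B

Derivation:
After op 1 (swap(4, 1)): offset=0, physical=[A,E,C,D,B], logical=[A,E,C,D,B]
After op 2 (swap(4, 2)): offset=0, physical=[A,E,B,D,C], logical=[A,E,B,D,C]
After op 3 (replace(0, 'g')): offset=0, physical=[g,E,B,D,C], logical=[g,E,B,D,C]
After op 4 (rotate(-1)): offset=4, physical=[g,E,B,D,C], logical=[C,g,E,B,D]
After op 5 (swap(1, 0)): offset=4, physical=[C,E,B,D,g], logical=[g,C,E,B,D]
After op 6 (replace(0, 'm')): offset=4, physical=[C,E,B,D,m], logical=[m,C,E,B,D]
After op 7 (rotate(-3)): offset=1, physical=[C,E,B,D,m], logical=[E,B,D,m,C]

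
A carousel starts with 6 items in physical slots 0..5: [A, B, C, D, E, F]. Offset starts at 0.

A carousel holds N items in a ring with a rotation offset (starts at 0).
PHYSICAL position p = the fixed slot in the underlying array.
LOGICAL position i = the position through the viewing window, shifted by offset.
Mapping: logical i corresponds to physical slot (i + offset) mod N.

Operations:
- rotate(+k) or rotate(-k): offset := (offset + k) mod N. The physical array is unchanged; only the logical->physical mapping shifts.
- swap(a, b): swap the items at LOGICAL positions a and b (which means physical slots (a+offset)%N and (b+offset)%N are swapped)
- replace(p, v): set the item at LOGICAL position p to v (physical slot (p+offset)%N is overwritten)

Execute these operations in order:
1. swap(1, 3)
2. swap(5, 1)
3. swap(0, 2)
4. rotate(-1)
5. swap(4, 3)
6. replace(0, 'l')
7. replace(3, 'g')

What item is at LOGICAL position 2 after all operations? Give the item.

Answer: F

Derivation:
After op 1 (swap(1, 3)): offset=0, physical=[A,D,C,B,E,F], logical=[A,D,C,B,E,F]
After op 2 (swap(5, 1)): offset=0, physical=[A,F,C,B,E,D], logical=[A,F,C,B,E,D]
After op 3 (swap(0, 2)): offset=0, physical=[C,F,A,B,E,D], logical=[C,F,A,B,E,D]
After op 4 (rotate(-1)): offset=5, physical=[C,F,A,B,E,D], logical=[D,C,F,A,B,E]
After op 5 (swap(4, 3)): offset=5, physical=[C,F,B,A,E,D], logical=[D,C,F,B,A,E]
After op 6 (replace(0, 'l')): offset=5, physical=[C,F,B,A,E,l], logical=[l,C,F,B,A,E]
After op 7 (replace(3, 'g')): offset=5, physical=[C,F,g,A,E,l], logical=[l,C,F,g,A,E]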